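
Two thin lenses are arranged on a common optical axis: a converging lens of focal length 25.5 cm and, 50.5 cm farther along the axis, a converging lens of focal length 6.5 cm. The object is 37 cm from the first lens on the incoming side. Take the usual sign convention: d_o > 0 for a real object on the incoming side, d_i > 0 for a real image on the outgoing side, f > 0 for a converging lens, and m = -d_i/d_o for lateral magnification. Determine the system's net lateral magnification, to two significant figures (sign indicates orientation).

Lens 1: 1/d_i1 = 1/f_1 - 1/d_o1 = 1/25.5 - 1/37 = 0.01219 cm^-1, so d_i1 = 82.043 cm.
m_1 = -(82.043)/37 = -2.2174.
Since 82.043 cm > 50.5 cm, the first image lies past the second lens and serves as a virtual object: d_o2 = L - d_i1 = -31.543 cm.
Lens 2: 1/d_i2 = 1/f_2 - 1/d_o2 = 1/6.5 - 1/(-31.543) = 0.18555 cm^-1, so d_i2 = 5.389 cm.
m_2 = -(5.389)/(-31.543) = 0.1709.
Total m = m_1 x m_2 = (-2.2174)(0.1709) = -0.3789.

-0.38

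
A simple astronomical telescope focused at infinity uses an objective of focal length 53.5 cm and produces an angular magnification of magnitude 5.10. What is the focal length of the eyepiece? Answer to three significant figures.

10.5 cm

|M| = f_obj/f_eye, so f_eye = f_obj/|M| = 53.5/5.1 = 10.490 cm.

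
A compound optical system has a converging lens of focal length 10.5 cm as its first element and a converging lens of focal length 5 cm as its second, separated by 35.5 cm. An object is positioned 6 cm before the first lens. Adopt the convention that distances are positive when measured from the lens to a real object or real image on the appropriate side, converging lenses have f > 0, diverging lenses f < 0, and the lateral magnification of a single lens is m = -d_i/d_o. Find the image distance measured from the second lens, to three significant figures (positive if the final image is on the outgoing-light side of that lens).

Lens 1: 1/d_i1 = 1/f_1 - 1/d_o1 = 1/10.5 - 1/6 = -0.07143 cm^-1, so d_i1 = -14.000 cm.
The intermediate image is virtual, 14.000 cm to the left of lens 1, so d_o2 = L - d_i1 = 35.5 - (-14.000) = 49.500 cm.
Lens 2: 1/d_i2 = 1/f_2 - 1/d_o2 = 1/5 - 1/(49.500) = 0.17980 cm^-1, so d_i2 = 5.562 cm.

5.56 cm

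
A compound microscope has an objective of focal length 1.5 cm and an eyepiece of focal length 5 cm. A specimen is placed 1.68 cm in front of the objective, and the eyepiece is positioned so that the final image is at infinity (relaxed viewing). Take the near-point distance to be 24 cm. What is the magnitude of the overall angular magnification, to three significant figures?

Objective: 1/d_i = 1/f_obj - 1/d_o = 1/1.5 - 1/1.68 = 0.07143 cm^-1, so d_i = 14.000 cm.
m_obj = -d_i/d_o = -14.000/1.68 = -8.333.
Eyepiece angular magnification (image at infinity): M_eye = D/f_e = 24/5 = 4.800.
Overall M = m_obj x M_eye = (-8.333)(4.800) = -40.00.
|M| = 40.00.

40.0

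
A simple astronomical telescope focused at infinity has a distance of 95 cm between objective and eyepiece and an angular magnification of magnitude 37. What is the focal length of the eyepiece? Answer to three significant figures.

In normal adjustment the tube length equals f_obj + f_eye and |M| = f_obj/f_eye.
So f_obj = 37 f_eye and 37 f_eye + f_eye = 95 cm, giving f_eye = 95/38 = 2.500 cm and f_obj = 92.500 cm.

2.50 cm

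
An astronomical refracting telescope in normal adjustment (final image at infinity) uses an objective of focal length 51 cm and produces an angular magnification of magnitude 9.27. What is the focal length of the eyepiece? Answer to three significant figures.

|M| = f_obj/f_eye, so f_eye = f_obj/|M| = 51/9.27 = 5.502 cm.

5.50 cm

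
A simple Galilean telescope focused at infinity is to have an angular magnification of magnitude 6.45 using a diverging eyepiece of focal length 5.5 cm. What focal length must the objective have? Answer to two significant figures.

|M| = f_obj/|f_eye|, so f_obj = |M| x |f_eye| = 6.45 x 5.5 = 35.475 cm.

35 cm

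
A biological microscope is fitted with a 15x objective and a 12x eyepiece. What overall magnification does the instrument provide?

The overall magnification of a compound microscope is the product of the objective and eyepiece magnifications:
M = M_obj x M_eye = 15 x 12 = 180.

180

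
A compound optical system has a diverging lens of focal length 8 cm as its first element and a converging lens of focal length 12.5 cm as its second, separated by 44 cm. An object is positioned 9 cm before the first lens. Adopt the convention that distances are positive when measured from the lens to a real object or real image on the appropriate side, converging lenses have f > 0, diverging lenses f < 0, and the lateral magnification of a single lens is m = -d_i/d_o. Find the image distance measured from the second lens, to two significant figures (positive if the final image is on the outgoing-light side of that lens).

First lens: d_i1 = 1/(1/(-8) - 1/9) = -4.235 cm.
With d_i1 < 0 the first image is virtual and lies on the object side; the object distance for lens 2 is d_o2 = 44 - (-4.235) = 48.235 cm.
Second lens: d_i2 = 1/(1/12.5 - 1/(48.235)) = 16.872 cm.

17 cm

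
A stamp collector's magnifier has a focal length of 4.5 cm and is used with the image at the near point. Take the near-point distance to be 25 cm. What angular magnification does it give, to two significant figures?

6.6

M = 1 + D/f = 1 + 25/4.5 = 6.556.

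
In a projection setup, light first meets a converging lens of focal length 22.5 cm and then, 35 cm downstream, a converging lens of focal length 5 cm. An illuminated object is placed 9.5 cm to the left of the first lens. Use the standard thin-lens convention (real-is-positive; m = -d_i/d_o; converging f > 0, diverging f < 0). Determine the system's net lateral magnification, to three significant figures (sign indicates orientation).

First lens: d_i1 = 1/(1/22.5 - 1/9.5) = -16.442 cm.
m_1 = -(-16.442)/9.5 = 1.7308.
The intermediate image is virtual, 16.442 cm to the left of lens 1, so d_o2 = L - d_i1 = 35 - (-16.442) = 51.442 cm.
Second lens: d_i2 = 1/(1/5 - 1/(51.442)) = 5.538 cm.
m_2 = -(5.538)/(51.442) = -0.1077.
Total m = m_1 x m_2 = (1.7308)(-0.1077) = -0.1863.

-0.186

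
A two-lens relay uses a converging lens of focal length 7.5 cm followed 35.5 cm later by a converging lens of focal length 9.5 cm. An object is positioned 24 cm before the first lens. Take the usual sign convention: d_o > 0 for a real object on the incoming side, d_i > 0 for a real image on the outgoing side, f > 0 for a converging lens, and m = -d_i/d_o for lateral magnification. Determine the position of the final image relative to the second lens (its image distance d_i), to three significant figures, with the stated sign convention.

15.5 cm

First lens: d_i1 = 1/(1/7.5 - 1/24) = 10.909 cm.
The intermediate image is 10.909 cm to the right of lens 1, so d_o2 = L - d_i1 = 35.5 - 10.909 = 24.591 cm.
Second lens: d_i2 = 1/(1/9.5 - 1/(24.591)) = 15.480 cm.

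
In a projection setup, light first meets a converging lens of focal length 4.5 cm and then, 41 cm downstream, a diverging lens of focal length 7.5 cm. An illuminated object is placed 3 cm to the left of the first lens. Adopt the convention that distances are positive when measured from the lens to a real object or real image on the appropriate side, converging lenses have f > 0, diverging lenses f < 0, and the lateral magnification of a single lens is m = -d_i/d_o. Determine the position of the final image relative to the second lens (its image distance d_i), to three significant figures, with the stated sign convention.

-6.52 cm

First lens: d_i1 = 1/(1/4.5 - 1/3) = -9.000 cm.
With d_i1 < 0 the first image is virtual and lies on the object side; the object distance for lens 2 is d_o2 = 41 - (-9.000) = 50.000 cm.
Second lens: d_i2 = 1/(1/(-7.5) - 1/(50.000)) = -6.522 cm.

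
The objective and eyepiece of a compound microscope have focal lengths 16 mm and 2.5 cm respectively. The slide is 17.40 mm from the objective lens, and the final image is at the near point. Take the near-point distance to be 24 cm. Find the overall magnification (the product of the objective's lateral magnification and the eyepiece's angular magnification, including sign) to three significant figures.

Convert to cm: f_obj = 16 mm = 1.6 cm; d_o = 17.40 mm = 1.74 cm.
Objective: 1/d_i = 1/f_obj - 1/d_o = 1/1.6 - 1/1.74 = 0.05029 cm^-1, so d_i = 19.886 cm.
m_obj = -d_i/d_o = -19.886/1.74 = -11.429.
Eyepiece angular magnification (image at near point): M_eye = 1 + D/f_e = 1 + 24/2.5 = 10.600.
Overall M = m_obj x M_eye = (-11.429)(10.600) = -121.14.

-121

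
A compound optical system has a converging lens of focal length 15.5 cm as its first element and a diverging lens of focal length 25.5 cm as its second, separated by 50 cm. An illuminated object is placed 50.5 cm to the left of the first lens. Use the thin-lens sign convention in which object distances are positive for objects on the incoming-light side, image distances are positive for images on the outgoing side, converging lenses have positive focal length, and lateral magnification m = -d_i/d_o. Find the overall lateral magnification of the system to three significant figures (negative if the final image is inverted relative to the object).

-0.213

Applying the thin-lens equation to the first lens, 1/15.5 = 1/50.5 + 1/d_i1, which gives d_i1 = 22.364 cm.
Its lateral magnification is m_1 = -d_i1/d_o1 = -(22.364)/50.5 = -0.4429.
Object distance for lens 2: d_o2 = 50 - 22.364 = 27.636 cm.
Applying the thin-lens equation again with f_2 = -25.5 cm and d_o2 = 27.636 cm gives d_i2 = -13.262 cm.
m_2 = -(-13.262)/(27.636) = 0.4799.
The system's lateral magnification is m_1 m_2 = (-0.4429)(0.4799) = -0.2125.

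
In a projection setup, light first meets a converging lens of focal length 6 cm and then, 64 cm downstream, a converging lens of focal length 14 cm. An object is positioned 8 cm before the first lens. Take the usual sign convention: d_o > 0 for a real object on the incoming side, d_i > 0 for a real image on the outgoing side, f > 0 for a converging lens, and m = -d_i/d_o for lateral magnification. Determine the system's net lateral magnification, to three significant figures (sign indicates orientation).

1.62

First lens: d_i1 = 1/(1/6 - 1/8) = 24.000 cm.
m_1 = -(24.000)/8 = -3.0000.
That image sits 40.000 cm in front of the second lens, so d_o2 = 40.000 cm.
Second lens: d_i2 = 1/(1/14 - 1/(40.000)) = 21.538 cm.
m_2 = -(21.538)/(40.000) = -0.5385.
Total m = m_1 x m_2 = (-3.0000)(-0.5385) = 1.6154.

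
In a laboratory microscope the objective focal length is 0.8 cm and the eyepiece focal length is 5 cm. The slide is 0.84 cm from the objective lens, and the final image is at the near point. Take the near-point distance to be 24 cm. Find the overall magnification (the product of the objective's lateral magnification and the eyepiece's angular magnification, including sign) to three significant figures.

Objective: 1/d_i = 1/f_obj - 1/d_o = 1/0.8 - 1/0.84 = 0.05952 cm^-1, so d_i = 16.800 cm.
m_obj = -d_i/d_o = -16.800/0.84 = -20.000.
Eyepiece angular magnification (image at near point): M_eye = 1 + D/f_e = 1 + 24/5 = 5.800.
Overall M = m_obj x M_eye = (-20.000)(5.800) = -116.00.

-116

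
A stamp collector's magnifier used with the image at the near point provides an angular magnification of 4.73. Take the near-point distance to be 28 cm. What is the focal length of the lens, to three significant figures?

7.51 cm

For the image at the near point, M = 1 + D/f.
f = D/(M - 1) = 28/(4.73 - 1) = 7.507 cm.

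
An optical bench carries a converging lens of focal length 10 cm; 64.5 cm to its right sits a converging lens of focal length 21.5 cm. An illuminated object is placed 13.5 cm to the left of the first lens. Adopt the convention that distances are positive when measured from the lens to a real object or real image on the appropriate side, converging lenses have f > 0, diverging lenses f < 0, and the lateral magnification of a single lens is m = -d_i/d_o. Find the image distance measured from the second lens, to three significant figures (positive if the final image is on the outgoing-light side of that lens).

First lens: d_i1 = 1/(1/10 - 1/13.5) = 38.571 cm.
The intermediate image is 38.571 cm to the right of lens 1, so d_o2 = L - d_i1 = 64.5 - 38.571 = 25.929 cm.
Second lens: d_i2 = 1/(1/21.5 - 1/(25.929)) = 125.879 cm.

126 cm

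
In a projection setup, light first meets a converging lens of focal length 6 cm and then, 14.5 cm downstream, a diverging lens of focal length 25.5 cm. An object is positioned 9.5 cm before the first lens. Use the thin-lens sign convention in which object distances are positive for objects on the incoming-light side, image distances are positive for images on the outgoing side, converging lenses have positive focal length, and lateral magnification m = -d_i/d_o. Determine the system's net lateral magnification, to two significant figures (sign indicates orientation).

Applying the thin-lens equation to the first lens, 1/6 = 1/9.5 + 1/d_i1, which gives d_i1 = 16.286 cm.
Its lateral magnification is m_1 = -d_i1/d_o1 = -(16.286)/9.5 = -1.7143.
Since 16.286 cm > 14.5 cm, the first image lies past the second lens and serves as a virtual object: d_o2 = L - d_i1 = -1.786 cm.
Applying the thin-lens equation again with f_2 = -25.5 cm and d_o2 = -1.786 cm gives d_i2 = 1.920 cm.
m_2 = -(1.920)/(-1.786) = 1.0753.
The system's lateral magnification is m_1 m_2 = (-1.7143)(1.0753) = -1.8434.

-1.8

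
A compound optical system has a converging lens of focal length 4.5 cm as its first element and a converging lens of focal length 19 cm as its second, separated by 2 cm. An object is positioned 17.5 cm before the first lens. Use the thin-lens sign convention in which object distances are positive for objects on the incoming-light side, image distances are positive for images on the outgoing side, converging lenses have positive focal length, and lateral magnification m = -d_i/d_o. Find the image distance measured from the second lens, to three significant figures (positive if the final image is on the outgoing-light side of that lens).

3.34 cm

Applying the thin-lens equation to the first lens, 1/4.5 = 1/17.5 + 1/d_i1, which gives d_i1 = 6.058 cm.
Since 6.058 cm > 2 cm, the first image lies past the second lens and serves as a virtual object: d_o2 = L - d_i1 = -4.058 cm.
Applying the thin-lens equation again with f_2 = 19 cm and d_o2 = -4.058 cm gives d_i2 = 3.344 cm.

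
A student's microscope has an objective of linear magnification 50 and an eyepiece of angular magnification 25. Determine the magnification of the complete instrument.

The overall magnification of a compound microscope is the product of the objective and eyepiece magnifications:
M = M_obj x M_eye = 50 x 25 = 1250.

1250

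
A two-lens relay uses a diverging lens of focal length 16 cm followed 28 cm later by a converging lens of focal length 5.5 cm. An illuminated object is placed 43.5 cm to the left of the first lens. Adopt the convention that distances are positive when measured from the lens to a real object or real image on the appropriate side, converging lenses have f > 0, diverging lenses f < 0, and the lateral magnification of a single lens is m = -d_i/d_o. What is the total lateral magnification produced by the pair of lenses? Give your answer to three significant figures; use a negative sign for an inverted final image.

-0.0432

Lens 1: 1/d_i1 = 1/f_1 - 1/d_o1 = 1/(-16) - 1/43.5 = -0.08549 cm^-1, so d_i1 = -11.697 cm.
m_1 = -(-11.697)/43.5 = 0.2689.
The intermediate image is virtual, 11.697 cm to the left of lens 1, so d_o2 = L - d_i1 = 28 - (-11.697) = 39.697 cm.
Lens 2: 1/d_i2 = 1/f_2 - 1/d_o2 = 1/5.5 - 1/(39.697) = 0.15663 cm^-1, so d_i2 = 6.385 cm.
m_2 = -(6.385)/(39.697) = -0.1608.
The system's lateral magnification is m_1 m_2 = (0.2689)(-0.1608) = -0.0432.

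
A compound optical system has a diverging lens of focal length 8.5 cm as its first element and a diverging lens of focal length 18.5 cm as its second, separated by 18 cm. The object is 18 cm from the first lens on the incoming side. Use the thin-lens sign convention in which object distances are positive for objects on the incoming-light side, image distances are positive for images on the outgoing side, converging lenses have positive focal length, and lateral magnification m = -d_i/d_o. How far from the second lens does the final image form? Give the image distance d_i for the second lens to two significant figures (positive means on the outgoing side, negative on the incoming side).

Lens 1: 1/d_i1 = 1/f_1 - 1/d_o1 = 1/(-8.5) - 1/18 = -0.17320 cm^-1, so d_i1 = -5.774 cm.
The intermediate image is virtual, 5.774 cm to the left of lens 1, so d_o2 = L - d_i1 = 18 - (-5.774) = 23.774 cm.
Lens 2: 1/d_i2 = 1/f_2 - 1/d_o2 = 1/(-18.5) - 1/(23.774) = -0.09612 cm^-1, so d_i2 = -10.404 cm.

-10 cm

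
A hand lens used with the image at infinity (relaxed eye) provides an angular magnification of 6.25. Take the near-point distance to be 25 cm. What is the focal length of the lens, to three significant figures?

4.00 cm

For the image at infinity, M = D/f.
f = D/M = 25/6.25 = 4.000 cm.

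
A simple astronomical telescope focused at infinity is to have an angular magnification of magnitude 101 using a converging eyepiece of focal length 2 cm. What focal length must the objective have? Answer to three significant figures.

|M| = f_obj/|f_eye|, so f_obj = |M| x |f_eye| = 101.0 x 2 = 202.000 cm.

202 cm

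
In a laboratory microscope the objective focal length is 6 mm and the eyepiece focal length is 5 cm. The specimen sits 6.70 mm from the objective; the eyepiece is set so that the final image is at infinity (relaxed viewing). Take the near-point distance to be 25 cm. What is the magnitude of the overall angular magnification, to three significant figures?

Convert to cm: f_obj = 6 mm = 0.6 cm; d_o = 6.70 mm = 0.67 cm.
Objective: 1/d_i = 1/f_obj - 1/d_o = 1/0.6 - 1/0.67 = 0.17413 cm^-1, so d_i = 5.743 cm.
m_obj = -d_i/d_o = -5.743/0.67 = -8.571.
Eyepiece angular magnification (image at infinity): M_eye = D/f_e = 25/5 = 5.000.
Overall M = m_obj x M_eye = (-8.571)(5.000) = -42.86.
|M| = 42.86.

42.9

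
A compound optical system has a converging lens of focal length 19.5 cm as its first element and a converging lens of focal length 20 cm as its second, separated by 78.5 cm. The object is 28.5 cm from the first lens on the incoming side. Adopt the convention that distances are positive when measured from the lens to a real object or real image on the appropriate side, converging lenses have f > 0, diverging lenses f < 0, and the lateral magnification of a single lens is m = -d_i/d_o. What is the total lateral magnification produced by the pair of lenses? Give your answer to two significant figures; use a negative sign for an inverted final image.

-13

Lens 1: 1/d_i1 = 1/f_1 - 1/d_o1 = 1/19.5 - 1/28.5 = 0.01619 cm^-1, so d_i1 = 61.750 cm.
m_1 = -(61.750)/28.5 = -2.1667.
Object distance for lens 2: d_o2 = 78.5 - 61.750 = 16.750 cm.
Lens 2: 1/d_i2 = 1/f_2 - 1/d_o2 = 1/20 - 1/(16.750) = -0.00970 cm^-1, so d_i2 = -103.077 cm.
m_2 = -(-103.077)/(16.750) = 6.1538.
Total m = m_1 x m_2 = (-2.1667)(6.1538) = -13.3333.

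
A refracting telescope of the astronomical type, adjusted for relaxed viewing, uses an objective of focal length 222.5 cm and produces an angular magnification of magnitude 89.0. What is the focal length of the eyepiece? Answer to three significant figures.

|M| = f_obj/f_eye, so f_eye = f_obj/|M| = 222.5/89.0 = 2.500 cm.

2.50 cm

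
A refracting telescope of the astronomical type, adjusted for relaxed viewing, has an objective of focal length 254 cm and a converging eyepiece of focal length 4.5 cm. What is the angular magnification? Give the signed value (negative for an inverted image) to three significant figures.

-56.4

M = -f_obj/f_eye = -254/(4.5) = -56.444.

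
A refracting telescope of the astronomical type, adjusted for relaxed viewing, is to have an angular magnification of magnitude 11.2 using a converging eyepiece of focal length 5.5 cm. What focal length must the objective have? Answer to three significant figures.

61.6 cm

|M| = f_obj/|f_eye|, so f_obj = |M| x |f_eye| = 11.2 x 5.5 = 61.600 cm.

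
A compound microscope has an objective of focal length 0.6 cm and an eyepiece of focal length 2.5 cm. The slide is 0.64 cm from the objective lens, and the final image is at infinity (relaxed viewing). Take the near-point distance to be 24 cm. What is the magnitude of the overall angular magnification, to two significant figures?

140

Objective: 1/d_i = 1/f_obj - 1/d_o = 1/0.6 - 1/0.64 = 0.10417 cm^-1, so d_i = 9.600 cm.
m_obj = -d_i/d_o = -9.600/0.64 = -15.000.
Eyepiece angular magnification (image at infinity): M_eye = D/f_e = 24/2.5 = 9.600.
Overall M = m_obj x M_eye = (-15.000)(9.600) = -144.00.
|M| = 144.00.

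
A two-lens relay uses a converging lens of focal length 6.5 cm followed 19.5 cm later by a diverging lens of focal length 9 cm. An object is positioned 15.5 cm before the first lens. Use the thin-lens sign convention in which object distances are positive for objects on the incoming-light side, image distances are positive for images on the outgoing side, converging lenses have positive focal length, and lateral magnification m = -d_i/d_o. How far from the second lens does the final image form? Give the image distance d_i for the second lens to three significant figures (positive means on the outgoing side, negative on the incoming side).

-4.32 cm

First lens: d_i1 = 1/(1/6.5 - 1/15.5) = 11.194 cm.
That image sits 8.306 cm in front of the second lens, so d_o2 = 8.306 cm.
Second lens: d_i2 = 1/(1/(-9) - 1/(8.306)) = -4.319 cm.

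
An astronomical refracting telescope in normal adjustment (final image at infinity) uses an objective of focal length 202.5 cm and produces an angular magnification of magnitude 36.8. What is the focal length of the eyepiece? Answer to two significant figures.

|M| = f_obj/f_eye, so f_eye = f_obj/|M| = 202.5/36.8 = 5.503 cm.

5.5 cm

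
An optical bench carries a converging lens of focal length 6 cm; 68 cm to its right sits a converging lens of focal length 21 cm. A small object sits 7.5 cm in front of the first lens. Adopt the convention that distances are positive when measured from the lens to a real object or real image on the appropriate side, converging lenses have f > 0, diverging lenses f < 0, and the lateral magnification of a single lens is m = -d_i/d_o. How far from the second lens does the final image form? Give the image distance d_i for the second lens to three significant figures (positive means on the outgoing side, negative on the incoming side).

46.9 cm

First lens: d_i1 = 1/(1/6 - 1/7.5) = 30.000 cm.
Object distance for lens 2: d_o2 = 68 - 30.000 = 38.000 cm.
Second lens: d_i2 = 1/(1/21 - 1/(38.000)) = 46.941 cm.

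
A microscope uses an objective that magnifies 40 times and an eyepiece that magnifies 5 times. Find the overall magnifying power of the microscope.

The overall magnification of a compound microscope is the product of the objective and eyepiece magnifications:
M = M_obj x M_eye = 40 x 5 = 200.

200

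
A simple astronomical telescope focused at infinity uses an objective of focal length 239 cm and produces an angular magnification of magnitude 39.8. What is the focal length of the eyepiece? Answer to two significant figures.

6.0 cm

|M| = f_obj/f_eye, so f_eye = f_obj/|M| = 239/39.8 = 6.005 cm.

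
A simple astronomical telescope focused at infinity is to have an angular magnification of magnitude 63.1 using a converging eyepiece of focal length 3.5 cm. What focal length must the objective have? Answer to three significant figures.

221 cm

|M| = f_obj/|f_eye|, so f_obj = |M| x |f_eye| = 63.1 x 3.5 = 220.850 cm.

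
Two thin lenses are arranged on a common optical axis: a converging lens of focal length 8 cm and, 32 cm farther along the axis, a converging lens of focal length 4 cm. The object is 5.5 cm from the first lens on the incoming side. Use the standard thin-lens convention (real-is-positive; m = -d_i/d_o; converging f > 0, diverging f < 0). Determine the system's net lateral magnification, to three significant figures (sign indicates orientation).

-0.281

Lens 1: 1/d_i1 = 1/f_1 - 1/d_o1 = 1/8 - 1/5.5 = -0.05682 cm^-1, so d_i1 = -17.600 cm.
m_1 = -(-17.600)/5.5 = 3.2000.
With d_i1 < 0 the first image is virtual and lies on the object side; the object distance for lens 2 is d_o2 = 32 - (-17.600) = 49.600 cm.
Lens 2: 1/d_i2 = 1/f_2 - 1/d_o2 = 1/4 - 1/(49.600) = 0.22984 cm^-1, so d_i2 = 4.351 cm.
m_2 = -(4.351)/(49.600) = -0.0877.
The system's lateral magnification is m_1 m_2 = (3.2000)(-0.0877) = -0.2807.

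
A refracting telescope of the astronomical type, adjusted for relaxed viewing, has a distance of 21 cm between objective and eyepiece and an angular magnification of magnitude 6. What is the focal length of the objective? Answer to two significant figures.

18 cm

In normal adjustment the tube length equals f_obj + f_eye and |M| = f_obj/f_eye.
So f_obj = 6 f_eye and 6 f_eye + f_eye = 21 cm, giving f_eye = 21/7 = 3.000 cm and f_obj = 18.000 cm.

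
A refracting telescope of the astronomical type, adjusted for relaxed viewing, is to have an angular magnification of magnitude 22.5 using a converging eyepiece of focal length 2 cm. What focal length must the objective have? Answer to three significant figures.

45.0 cm

|M| = f_obj/|f_eye|, so f_obj = |M| x |f_eye| = 22.5 x 2 = 45.000 cm.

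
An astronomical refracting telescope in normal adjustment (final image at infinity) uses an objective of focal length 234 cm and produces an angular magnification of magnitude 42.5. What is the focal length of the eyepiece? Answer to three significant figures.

5.51 cm

|M| = f_obj/f_eye, so f_eye = f_obj/|M| = 234/42.5 = 5.506 cm.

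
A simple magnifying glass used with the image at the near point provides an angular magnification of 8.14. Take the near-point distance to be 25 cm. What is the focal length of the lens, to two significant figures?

3.5 cm

For the image at the near point, M = 1 + D/f.
f = D/(M - 1) = 25/(8.14 - 1) = 3.501 cm.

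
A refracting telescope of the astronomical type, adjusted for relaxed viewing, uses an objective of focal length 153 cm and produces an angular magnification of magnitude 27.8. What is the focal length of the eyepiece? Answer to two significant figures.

|M| = f_obj/f_eye, so f_eye = f_obj/|M| = 153/27.8 = 5.504 cm.

5.5 cm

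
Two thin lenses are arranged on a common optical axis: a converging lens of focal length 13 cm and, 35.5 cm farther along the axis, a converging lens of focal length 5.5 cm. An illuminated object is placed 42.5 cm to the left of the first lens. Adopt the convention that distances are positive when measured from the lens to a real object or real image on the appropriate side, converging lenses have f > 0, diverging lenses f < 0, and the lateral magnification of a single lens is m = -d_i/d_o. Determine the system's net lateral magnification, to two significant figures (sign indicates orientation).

First lens: d_i1 = 1/(1/13 - 1/42.5) = 18.729 cm.
m_1 = -(18.729)/42.5 = -0.4407.
Object distance for lens 2: d_o2 = 35.5 - 18.729 = 16.771 cm.
Second lens: d_i2 = 1/(1/5.5 - 1/(16.771)) = 8.184 cm.
m_2 = -(8.184)/(16.771) = -0.4880.
Total m = m_1 x m_2 = (-0.4407)(-0.4880) = 0.2150.

0.22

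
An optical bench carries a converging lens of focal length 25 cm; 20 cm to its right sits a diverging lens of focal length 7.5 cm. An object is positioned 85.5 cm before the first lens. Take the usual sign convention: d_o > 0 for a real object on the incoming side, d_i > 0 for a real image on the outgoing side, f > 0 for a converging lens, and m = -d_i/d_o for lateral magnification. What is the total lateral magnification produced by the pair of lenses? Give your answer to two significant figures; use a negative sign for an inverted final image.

Applying the thin-lens equation to the first lens, 1/25 = 1/85.5 + 1/d_i1, which gives d_i1 = 35.331 cm.
Its lateral magnification is m_1 = -d_i1/d_o1 = -(35.331)/85.5 = -0.4132.
This image would form 35.331 cm past lens 1, i.e. 15.331 cm beyond lens 2, so it is a virtual object for lens 2: d_o2 = 20 - 35.331 = -15.331 cm.
Applying the thin-lens equation again with f_2 = -7.5 cm and d_o2 = -15.331 cm gives d_i2 = -14.683 cm.
m_2 = -(-14.683)/(-15.331) = -0.9578.
Total m = m_1 x m_2 = (-0.4132)(-0.9578) = 0.3958.

0.40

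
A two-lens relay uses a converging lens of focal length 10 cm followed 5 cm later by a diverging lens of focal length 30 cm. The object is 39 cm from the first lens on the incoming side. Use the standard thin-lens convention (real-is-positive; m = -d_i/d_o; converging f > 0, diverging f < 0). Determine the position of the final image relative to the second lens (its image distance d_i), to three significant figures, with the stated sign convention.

11.8 cm

Lens 1: 1/d_i1 = 1/f_1 - 1/d_o1 = 1/10 - 1/39 = 0.07436 cm^-1, so d_i1 = 13.448 cm.
This image would form 13.448 cm past lens 1, i.e. 8.448 cm beyond lens 2, so it is a virtual object for lens 2: d_o2 = 5 - 13.448 = -8.448 cm.
Lens 2: 1/d_i2 = 1/f_2 - 1/d_o2 = 1/(-30) - 1/(-8.448) = 0.08503 cm^-1, so d_i2 = 11.760 cm.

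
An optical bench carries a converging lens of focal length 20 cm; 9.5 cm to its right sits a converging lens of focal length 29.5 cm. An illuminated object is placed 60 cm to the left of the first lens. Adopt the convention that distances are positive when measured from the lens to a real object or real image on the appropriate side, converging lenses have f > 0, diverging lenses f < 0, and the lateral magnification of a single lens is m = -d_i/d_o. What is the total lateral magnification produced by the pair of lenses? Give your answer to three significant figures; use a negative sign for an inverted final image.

First lens: d_i1 = 1/(1/20 - 1/60) = 30.000 cm.
m_1 = -(30.000)/60 = -0.5000.
This image would form 30.000 cm past lens 1, i.e. 20.500 cm beyond lens 2, so it is a virtual object for lens 2: d_o2 = 9.5 - 30.000 = -20.500 cm.
Second lens: d_i2 = 1/(1/29.5 - 1/(-20.500)) = 12.095 cm.
m_2 = -(12.095)/(-20.500) = 0.5900.
Total m = m_1 x m_2 = (-0.5000)(0.5900) = -0.2950.

-0.295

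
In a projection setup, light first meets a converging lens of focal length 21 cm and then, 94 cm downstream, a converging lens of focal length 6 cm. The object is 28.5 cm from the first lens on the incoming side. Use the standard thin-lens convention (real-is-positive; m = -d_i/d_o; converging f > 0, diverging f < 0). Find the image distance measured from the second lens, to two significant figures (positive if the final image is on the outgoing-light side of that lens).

10 cm

Applying the thin-lens equation to the first lens, 1/21 = 1/28.5 + 1/d_i1, which gives d_i1 = 79.800 cm.
The intermediate image is 79.800 cm to the right of lens 1, so d_o2 = L - d_i1 = 94 - 79.800 = 14.200 cm.
Applying the thin-lens equation again with f_2 = 6 cm and d_o2 = 14.200 cm gives d_i2 = 10.390 cm.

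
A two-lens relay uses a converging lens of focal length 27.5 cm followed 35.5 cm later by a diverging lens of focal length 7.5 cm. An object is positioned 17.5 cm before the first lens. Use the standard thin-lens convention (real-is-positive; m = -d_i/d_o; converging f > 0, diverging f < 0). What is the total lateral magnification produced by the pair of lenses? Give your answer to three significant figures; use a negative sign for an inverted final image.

0.226

Lens 1: 1/d_i1 = 1/f_1 - 1/d_o1 = 1/27.5 - 1/17.5 = -0.02078 cm^-1, so d_i1 = -48.125 cm.
m_1 = -(-48.125)/17.5 = 2.7500.
The intermediate image is virtual, 48.125 cm to the left of lens 1, so d_o2 = L - d_i1 = 35.5 - (-48.125) = 83.625 cm.
Lens 2: 1/d_i2 = 1/f_2 - 1/d_o2 = 1/(-7.5) - 1/(83.625) = -0.14529 cm^-1, so d_i2 = -6.883 cm.
m_2 = -(-6.883)/(83.625) = 0.0823.
Overall magnification: m = m_1 m_2 = 0.2263.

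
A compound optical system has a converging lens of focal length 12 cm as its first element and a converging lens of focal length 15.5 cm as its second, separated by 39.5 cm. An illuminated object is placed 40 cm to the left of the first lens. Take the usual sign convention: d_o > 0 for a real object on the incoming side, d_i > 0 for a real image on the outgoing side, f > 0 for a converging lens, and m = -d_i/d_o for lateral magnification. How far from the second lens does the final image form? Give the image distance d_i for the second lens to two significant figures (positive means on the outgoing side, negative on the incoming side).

Lens 1: 1/d_i1 = 1/f_1 - 1/d_o1 = 1/12 - 1/40 = 0.05833 cm^-1, so d_i1 = 17.143 cm.
Object distance for lens 2: d_o2 = 39.5 - 17.143 = 22.357 cm.
Lens 2: 1/d_i2 = 1/f_2 - 1/d_o2 = 1/15.5 - 1/(22.357) = 0.01979 cm^-1, so d_i2 = 50.536 cm.

51 cm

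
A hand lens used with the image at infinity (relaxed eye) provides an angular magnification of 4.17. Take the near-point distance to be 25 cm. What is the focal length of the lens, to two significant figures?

For the image at infinity, M = D/f.
f = D/M = 25/4.17 = 5.995 cm.

6.0 cm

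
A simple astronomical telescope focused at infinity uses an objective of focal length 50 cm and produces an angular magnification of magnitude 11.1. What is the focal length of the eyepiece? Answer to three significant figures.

4.50 cm

|M| = f_obj/f_eye, so f_eye = f_obj/|M| = 50/11.1 = 4.505 cm.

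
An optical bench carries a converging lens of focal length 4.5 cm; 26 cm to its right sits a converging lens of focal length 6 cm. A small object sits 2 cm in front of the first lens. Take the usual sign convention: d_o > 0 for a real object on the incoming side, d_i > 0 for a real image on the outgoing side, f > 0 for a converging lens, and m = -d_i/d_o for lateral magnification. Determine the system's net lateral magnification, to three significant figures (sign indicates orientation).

Applying the thin-lens equation to the first lens, 1/4.5 = 1/2 + 1/d_i1, which gives d_i1 = -3.600 cm.
Its lateral magnification is m_1 = -d_i1/d_o1 = -(-3.600)/2 = 1.8000.
With d_i1 < 0 the first image is virtual and lies on the object side; the object distance for lens 2 is d_o2 = 26 - (-3.600) = 29.600 cm.
Applying the thin-lens equation again with f_2 = 6 cm and d_o2 = 29.600 cm gives d_i2 = 7.525 cm.
m_2 = -(7.525)/(29.600) = -0.2542.
Overall magnification: m = m_1 m_2 = -0.4576.

-0.458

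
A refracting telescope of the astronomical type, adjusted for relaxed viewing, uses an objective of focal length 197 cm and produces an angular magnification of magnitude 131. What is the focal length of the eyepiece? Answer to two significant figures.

1.5 cm

|M| = f_obj/f_eye, so f_eye = f_obj/|M| = 197/131.0 = 1.504 cm.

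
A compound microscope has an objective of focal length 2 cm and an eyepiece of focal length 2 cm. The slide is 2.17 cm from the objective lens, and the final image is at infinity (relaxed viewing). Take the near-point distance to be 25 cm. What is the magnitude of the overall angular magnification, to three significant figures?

Objective: 1/d_i = 1/f_obj - 1/d_o = 1/2 - 1/2.17 = 0.03917 cm^-1, so d_i = 25.529 cm.
m_obj = -d_i/d_o = -25.529/2.17 = -11.765.
Eyepiece angular magnification (image at infinity): M_eye = D/f_e = 25/2 = 12.500.
Overall M = m_obj x M_eye = (-11.765)(12.500) = -147.06.
|M| = 147.06.

147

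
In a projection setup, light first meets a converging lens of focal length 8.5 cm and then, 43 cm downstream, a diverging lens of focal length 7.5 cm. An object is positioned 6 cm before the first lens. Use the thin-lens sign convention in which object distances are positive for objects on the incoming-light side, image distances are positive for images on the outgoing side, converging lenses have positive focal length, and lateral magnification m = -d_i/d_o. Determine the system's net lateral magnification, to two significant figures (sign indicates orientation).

0.36

First lens: d_i1 = 1/(1/8.5 - 1/6) = -20.400 cm.
m_1 = -(-20.400)/6 = 3.4000.
With d_i1 < 0 the first image is virtual and lies on the object side; the object distance for lens 2 is d_o2 = 43 - (-20.400) = 63.400 cm.
Second lens: d_i2 = 1/(1/(-7.5) - 1/(63.400)) = -6.707 cm.
m_2 = -(-6.707)/(63.400) = 0.1058.
The system's lateral magnification is m_1 m_2 = (3.4000)(0.1058) = 0.3597.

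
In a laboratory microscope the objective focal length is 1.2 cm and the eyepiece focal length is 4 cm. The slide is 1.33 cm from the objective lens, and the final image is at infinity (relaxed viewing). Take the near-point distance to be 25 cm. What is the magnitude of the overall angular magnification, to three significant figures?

Objective: 1/d_i = 1/f_obj - 1/d_o = 1/1.2 - 1/1.33 = 0.08145 cm^-1, so d_i = 12.277 cm.
m_obj = -d_i/d_o = -12.277/1.33 = -9.231.
Eyepiece angular magnification (image at infinity): M_eye = D/f_e = 25/4 = 6.250.
Overall M = m_obj x M_eye = (-9.231)(6.250) = -57.69.
|M| = 57.69.

57.7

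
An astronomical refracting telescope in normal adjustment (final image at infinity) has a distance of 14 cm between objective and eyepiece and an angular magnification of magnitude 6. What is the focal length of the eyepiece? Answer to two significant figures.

2.0 cm

In normal adjustment the tube length equals f_obj + f_eye and |M| = f_obj/f_eye.
So f_obj = 6 f_eye and 6 f_eye + f_eye = 14 cm, giving f_eye = 14/7 = 2.000 cm and f_obj = 12.000 cm.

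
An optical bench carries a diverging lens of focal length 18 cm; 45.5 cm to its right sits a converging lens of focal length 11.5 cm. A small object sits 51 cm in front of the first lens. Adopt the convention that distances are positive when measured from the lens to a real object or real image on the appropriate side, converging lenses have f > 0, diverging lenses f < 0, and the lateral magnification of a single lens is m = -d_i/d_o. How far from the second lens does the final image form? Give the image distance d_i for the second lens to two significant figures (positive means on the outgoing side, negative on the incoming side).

Applying the thin-lens equation to the first lens, 1/(-18) = 1/51 + 1/d_i1, which gives d_i1 = -13.304 cm.
The intermediate image is virtual, 13.304 cm to the left of lens 1, so d_o2 = L - d_i1 = 45.5 - (-13.304) = 58.804 cm.
Applying the thin-lens equation again with f_2 = 11.5 cm and d_o2 = 58.804 cm gives d_i2 = 14.296 cm.

14 cm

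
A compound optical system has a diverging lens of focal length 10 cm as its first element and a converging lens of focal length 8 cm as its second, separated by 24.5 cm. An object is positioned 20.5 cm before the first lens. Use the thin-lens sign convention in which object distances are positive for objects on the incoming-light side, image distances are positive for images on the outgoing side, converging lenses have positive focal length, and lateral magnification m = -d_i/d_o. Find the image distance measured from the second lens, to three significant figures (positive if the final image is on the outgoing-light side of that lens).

10.8 cm

First lens: d_i1 = 1/(1/(-10) - 1/20.5) = -6.721 cm.
The intermediate image is virtual, 6.721 cm to the left of lens 1, so d_o2 = L - d_i1 = 24.5 - (-6.721) = 31.221 cm.
Second lens: d_i2 = 1/(1/8 - 1/(31.221)) = 10.756 cm.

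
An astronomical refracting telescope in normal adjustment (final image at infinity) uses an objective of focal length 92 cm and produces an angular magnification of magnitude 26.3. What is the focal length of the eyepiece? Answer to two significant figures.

3.5 cm

|M| = f_obj/f_eye, so f_eye = f_obj/|M| = 92/26.3 = 3.498 cm.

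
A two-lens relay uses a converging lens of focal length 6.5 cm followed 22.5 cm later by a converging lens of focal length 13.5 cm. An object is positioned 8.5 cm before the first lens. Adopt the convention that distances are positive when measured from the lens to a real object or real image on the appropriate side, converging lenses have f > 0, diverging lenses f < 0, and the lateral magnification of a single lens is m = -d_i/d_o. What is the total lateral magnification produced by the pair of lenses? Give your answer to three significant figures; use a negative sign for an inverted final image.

Lens 1: 1/d_i1 = 1/f_1 - 1/d_o1 = 1/6.5 - 1/8.5 = 0.03620 cm^-1, so d_i1 = 27.625 cm.
m_1 = -(27.625)/8.5 = -3.2500.
This image would form 27.625 cm past lens 1, i.e. 5.125 cm beyond lens 2, so it is a virtual object for lens 2: d_o2 = 22.5 - 27.625 = -5.125 cm.
Lens 2: 1/d_i2 = 1/f_2 - 1/d_o2 = 1/13.5 - 1/(-5.125) = 0.26920 cm^-1, so d_i2 = 3.715 cm.
m_2 = -(3.715)/(-5.125) = 0.7248.
The system's lateral magnification is m_1 m_2 = (-3.2500)(0.7248) = -2.3557.

-2.36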